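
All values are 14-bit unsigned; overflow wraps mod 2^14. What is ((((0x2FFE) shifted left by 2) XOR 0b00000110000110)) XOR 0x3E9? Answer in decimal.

15767

0x2FFE = 10111111111110
→ shifted left by 2 (mod 2^14) → 11111111111000 = 16376
0b00000110000110 = 00000110000110
→ XOR → 11111001111110 = 15998
0x3E9 = 00001111101001
→ XOR → 11110110010111 = 15767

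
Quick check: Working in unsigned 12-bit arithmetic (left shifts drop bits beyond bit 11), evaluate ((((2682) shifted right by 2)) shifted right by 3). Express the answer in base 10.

83

2682 = 101001111010
→ shifted right by 2 → 001010011110 = 670
→ shifted right by 3 → 000001010011 = 83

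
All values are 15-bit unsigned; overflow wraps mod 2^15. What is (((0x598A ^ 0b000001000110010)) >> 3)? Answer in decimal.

2935

0x598A = 101100110001010
0b000001000110010 = 000001000110010
→ ^ → 101101110111000 = 23480
→ >> 3 → 000101101110111 = 2935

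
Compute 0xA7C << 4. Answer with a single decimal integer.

0xA7C = 0000101001111100
shift left by 4 → 1010011111000000 = 42944
(equivalently, 2684 × 2^4 = 2684 × 16)

42944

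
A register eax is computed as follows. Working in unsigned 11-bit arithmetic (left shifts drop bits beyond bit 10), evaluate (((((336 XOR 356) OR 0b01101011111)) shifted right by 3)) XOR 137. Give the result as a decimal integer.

336 = 00101010000
356 = 00101100100
→ XOR → 00000110100 = 52
0b01101011111 = 01101011111
→ OR → 01101111111 = 895
→ shifted right by 3 → 00001101111 = 111
137 = 00010001001
→ XOR → 00011100110 = 230

230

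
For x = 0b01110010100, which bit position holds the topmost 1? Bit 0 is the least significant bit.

0b01110010100 = 1110010100
The topmost 1 is at position 9 (since 2^9 = 512 ≤ 916 < 1024).

9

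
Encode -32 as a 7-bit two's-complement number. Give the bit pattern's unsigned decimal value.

32 in 7 bits: 0100000
Invert: 1011111
Add 1:  1100000 = 96
(Check: 2^7 - 32 = 128 - 32 = 96.)

96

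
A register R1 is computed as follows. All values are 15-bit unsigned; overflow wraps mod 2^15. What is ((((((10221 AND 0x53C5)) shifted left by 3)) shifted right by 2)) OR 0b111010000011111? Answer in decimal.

10221 = 010011111101101
0x53C5 = 101001111000101
→ AND → 000001111000101 = 965
→ shifted left by 3 (mod 2^15) → 001111000101000 = 7720
→ shifted right by 2 → 000011110001010 = 1930
0b111010000011111 = 111010000011111
→ OR → 111011110011111 = 30623

30623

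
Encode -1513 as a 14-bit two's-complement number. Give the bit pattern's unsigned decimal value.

1513 in 14 bits: 00010111101001
Invert: 11101000010110
Add 1:  11101000010111 = 14871
(Check: 2^14 - 1513 = 16384 - 1513 = 14871.)

14871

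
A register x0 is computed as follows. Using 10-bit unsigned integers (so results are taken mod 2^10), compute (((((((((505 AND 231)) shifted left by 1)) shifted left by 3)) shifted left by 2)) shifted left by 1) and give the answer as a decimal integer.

128

505 = 0111111001
231 = 0011100111
→ AND → 0011100001 = 225
→ shifted left by 1 (mod 2^10) → 0111000010 = 450
→ shifted left by 3 (mod 2^10) → 1000010000 = 528
→ shifted left by 2 (mod 2^10) → 0001000000 = 64
→ shifted left by 1 (mod 2^10) → 0010000000 = 128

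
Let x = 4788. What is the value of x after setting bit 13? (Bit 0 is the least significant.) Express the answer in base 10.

x = 01001010110100
bit 13 is currently 0; set it via x | (1 << 13) = x | 8192
→ 11001010110100 = 12980

12980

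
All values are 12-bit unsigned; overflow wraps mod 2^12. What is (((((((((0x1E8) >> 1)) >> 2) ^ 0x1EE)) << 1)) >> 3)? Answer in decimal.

0x1E8 = 000111101000
→ >> 1 → 000011110100 = 244
→ >> 2 → 000000111101 = 61
0x1EE = 000111101110
→ ^ → 000111010011 = 467
→ << 1 (mod 2^12) → 001110100110 = 934
→ >> 3 → 000001110100 = 116

116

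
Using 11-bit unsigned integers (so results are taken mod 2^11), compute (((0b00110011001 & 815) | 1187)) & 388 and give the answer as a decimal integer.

384

0b00110011001 = 00110011001
815 = 01100101111
→ & → 00100001001 = 265
1187 = 10010100011
→ | → 10110101011 = 1451
388 = 00110000100
→ & → 00110000000 = 384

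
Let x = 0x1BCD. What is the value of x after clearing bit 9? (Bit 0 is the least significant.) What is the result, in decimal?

x = 1101111001101
bit 9 is currently 1; clear it via x & ~(1 << 9) = x & ~512
→ 1100111001101 = 6605

6605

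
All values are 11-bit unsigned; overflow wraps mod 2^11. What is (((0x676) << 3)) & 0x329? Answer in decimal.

0x676 = 11001110110
→ << 3 (mod 2^11) → 01110110000 = 944
0x329 = 01100101001
→ & → 01100100000 = 800

800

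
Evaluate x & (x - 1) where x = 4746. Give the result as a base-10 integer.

x = 1001010001010 = 4746
x - 1 = 1001010001001
AND   = 1001010001000 = 4744
(x & (x - 1) clears the lowest set bit of x.)

4744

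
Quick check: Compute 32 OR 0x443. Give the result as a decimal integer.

32 = 00000100000
0x443 = 10001000011
 OR → 10001100011 = 1123

1123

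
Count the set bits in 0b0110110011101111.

11

n = 110110011101111
Count the 1s: 1 + 1 + 1 + 1 + 1 + 1 + 1 + 1 + 1 + 1 + 1 = 11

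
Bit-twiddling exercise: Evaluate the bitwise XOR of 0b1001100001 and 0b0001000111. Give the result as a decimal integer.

a = 1001100001
b = 0001000111
XOR → 1000100110 = 550

550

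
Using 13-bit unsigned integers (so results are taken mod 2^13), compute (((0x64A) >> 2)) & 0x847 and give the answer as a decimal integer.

2

0x64A = 0011001001010
→ >> 2 → 0000110010010 = 402
0x847 = 0100001000111
→ & → 0000000000010 = 2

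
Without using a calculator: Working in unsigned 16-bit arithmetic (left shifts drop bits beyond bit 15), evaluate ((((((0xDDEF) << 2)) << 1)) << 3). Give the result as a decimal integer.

0xDDEF = 1101110111101111
→ << 2 (mod 2^16) → 0111011110111100 = 30652
→ << 1 (mod 2^16) → 1110111101111000 = 61304
→ << 3 (mod 2^16) → 0111101111000000 = 31680

31680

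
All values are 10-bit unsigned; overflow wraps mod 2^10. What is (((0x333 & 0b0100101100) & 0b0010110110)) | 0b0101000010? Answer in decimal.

0x333 = 1100110011
0b0100101100 = 0100101100
→ & → 0100100000 = 288
0b0010110110 = 0010110110
→ & → 0000100000 = 32
0b0101000010 = 0101000010
→ | → 0101100010 = 354

354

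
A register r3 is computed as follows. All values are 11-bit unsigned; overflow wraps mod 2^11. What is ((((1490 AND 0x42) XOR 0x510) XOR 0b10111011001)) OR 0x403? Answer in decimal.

1490 = 10111010010
0x42 = 00001000010
→ AND → 00001000010 = 66
0x510 = 10100010000
→ XOR → 10101010010 = 1362
0b10111011001 = 10111011001
→ XOR → 00010001011 = 139
0x403 = 10000000011
→ OR → 10010001011 = 1163

1163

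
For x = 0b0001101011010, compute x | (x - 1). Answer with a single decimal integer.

x = 1101011010 = 858
x - 1 = 1101011001
OR    = 1101011011 = 859
(x | (x - 1) sets all bits below the lowest set bit.)

859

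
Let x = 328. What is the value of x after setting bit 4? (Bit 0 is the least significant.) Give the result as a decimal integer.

344

x = 101001000
bit 4 is currently 0; set it via x | (1 << 4) = x | 16
→ 101011000 = 344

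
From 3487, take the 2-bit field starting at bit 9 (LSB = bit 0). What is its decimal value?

2

v = 110110011111
Shift right by 9: 110
Mask low 2 bits: 10 = 2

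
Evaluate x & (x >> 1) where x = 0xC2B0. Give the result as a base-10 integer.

x = 1100001010110000 = 49840
x>>1 = 0110000101011000
AND  = 0100000000010000 = 16400
(x & (x >> 1) has a 1 wherever x has two consecutive 1 bits.)

16400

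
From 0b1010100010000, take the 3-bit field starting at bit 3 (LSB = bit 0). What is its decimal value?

2

v = 1010100010000
Shift right by 3: 1010100010
Mask low 3 bits: 010 = 2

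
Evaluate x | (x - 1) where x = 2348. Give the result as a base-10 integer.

2351

x = 100100101100 = 2348
x - 1 = 100100101011
OR    = 100100101111 = 2351
(x | (x - 1) sets all bits below the lowest set bit.)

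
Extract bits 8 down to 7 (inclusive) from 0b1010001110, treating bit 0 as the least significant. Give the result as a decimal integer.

v = 1010001110
Shift right by 7: 101
Mask low 2 bits: 01 = 1

1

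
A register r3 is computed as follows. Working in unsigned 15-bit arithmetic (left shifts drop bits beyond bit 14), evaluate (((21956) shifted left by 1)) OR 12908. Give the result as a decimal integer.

15340

21956 = 101010111000100
→ shifted left by 1 (mod 2^15) → 010101110001000 = 11144
12908 = 011001001101100
→ OR → 011101111101100 = 15340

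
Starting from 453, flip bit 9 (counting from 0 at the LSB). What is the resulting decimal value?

965

x = 0111000101
bit 9 is currently 0; toggle it via x ^ (1 << 9) = x ^ 512
→ 1111000101 = 965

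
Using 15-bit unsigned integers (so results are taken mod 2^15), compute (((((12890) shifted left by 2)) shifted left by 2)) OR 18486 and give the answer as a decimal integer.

28086

12890 = 011001001011010
→ shifted left by 2 (mod 2^15) → 100100101101000 = 18792
→ shifted left by 2 (mod 2^15) → 010010110100000 = 9632
18486 = 100100000110110
→ OR → 110110110110110 = 28086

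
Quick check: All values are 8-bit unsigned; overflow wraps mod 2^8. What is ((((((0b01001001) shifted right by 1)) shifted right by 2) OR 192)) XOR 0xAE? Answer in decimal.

103

0b01001001 = 01001001
→ shifted right by 1 → 00100100 = 36
→ shifted right by 2 → 00001001 = 9
192 = 11000000
→ OR → 11001001 = 201
0xAE = 10101110
→ XOR → 01100111 = 103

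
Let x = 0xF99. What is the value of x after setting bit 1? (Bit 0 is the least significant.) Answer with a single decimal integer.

x = 111110011001
bit 1 is currently 0; set it via x | (1 << 1) = x | 2
→ 111110011011 = 3995

3995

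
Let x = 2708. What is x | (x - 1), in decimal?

x = 101010010100 = 2708
x - 1 = 101010010011
OR    = 101010010111 = 2711
(x | (x - 1) sets all bits below the lowest set bit.)

2711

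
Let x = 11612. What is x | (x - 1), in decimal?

x = 10110101011100 = 11612
x - 1 = 10110101011011
OR    = 10110101011111 = 11615
(x | (x - 1) sets all bits below the lowest set bit.)

11615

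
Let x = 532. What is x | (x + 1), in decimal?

x = 1000010100 = 532
x + 1 = 1000010101
OR    = 1000010101 = 533
(x | (x + 1) sets the lowest cleared bit.)

533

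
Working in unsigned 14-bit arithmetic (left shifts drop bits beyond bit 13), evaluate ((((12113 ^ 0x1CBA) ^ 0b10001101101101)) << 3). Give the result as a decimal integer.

12113 = 10111101010001
0x1CBA = 01110010111010
→ ^ → 11001111101011 = 13291
0b10001101101101 = 10001101101101
→ ^ → 01000010000110 = 4230
→ << 3 (mod 2^14) → 00010000110000 = 1072

1072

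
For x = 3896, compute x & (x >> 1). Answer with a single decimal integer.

x = 111100111000 = 3896
x>>1 = 011110011100
AND  = 011100011000 = 1816
(x & (x >> 1) has a 1 wherever x has two consecutive 1 bits.)

1816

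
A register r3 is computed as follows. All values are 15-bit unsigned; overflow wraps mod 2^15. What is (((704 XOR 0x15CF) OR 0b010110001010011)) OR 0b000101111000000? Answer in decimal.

704 = 000001011000000
0x15CF = 001010111001111
→ XOR → 001011100001111 = 5903
0b010110001010011 = 010110001010011
→ OR → 011111101011111 = 16223
0b000101111000000 = 000101111000000
→ OR → 011111111011111 = 16351

16351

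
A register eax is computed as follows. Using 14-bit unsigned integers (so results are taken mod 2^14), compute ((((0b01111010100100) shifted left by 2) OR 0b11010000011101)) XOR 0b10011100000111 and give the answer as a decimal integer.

6554

0b01111010100100 = 01111010100100
→ shifted left by 2 (mod 2^14) → 11101010010000 = 14992
0b11010000011101 = 11010000011101
→ OR → 11111010011101 = 16029
0b10011100000111 = 10011100000111
→ XOR → 01100110011010 = 6554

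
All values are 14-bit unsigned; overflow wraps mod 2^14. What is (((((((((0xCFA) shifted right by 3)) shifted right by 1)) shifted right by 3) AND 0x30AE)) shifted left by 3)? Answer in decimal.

64

0xCFA = 00110011111010
→ shifted right by 3 → 00000110011111 = 415
→ shifted right by 1 → 00000011001111 = 207
→ shifted right by 3 → 00000000011001 = 25
0x30AE = 11000010101110
→ AND → 00000000001000 = 8
→ shifted left by 3 (mod 2^14) → 00000001000000 = 64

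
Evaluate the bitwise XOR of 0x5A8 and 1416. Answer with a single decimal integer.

0x5A8 = 10110101000
1416 = 10110001000
XOR → 00000100000 = 32

32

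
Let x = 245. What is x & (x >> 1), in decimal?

112

x = 11110101 = 245
x>>1 = 01111010
AND  = 01110000 = 112
(x & (x >> 1) has a 1 wherever x has two consecutive 1 bits.)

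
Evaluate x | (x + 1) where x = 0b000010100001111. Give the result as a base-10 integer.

x = 10100001111 = 1295
x + 1 = 10100010000
OR    = 10100011111 = 1311
(x | (x + 1) sets the lowest cleared bit.)

1311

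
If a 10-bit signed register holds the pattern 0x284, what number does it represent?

pattern = 1010000100 (MSB is 1 ⇒ negative)
Invert: 0101111011, add 1 → 0101111100 = 380, so the value is -380.
(Equivalently: 644 - 2^10 = 644 - 1024 = -380.)

-380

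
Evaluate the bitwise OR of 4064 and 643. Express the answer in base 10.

4067

4064 = 111111100000
643 = 001010000011
 OR → 111111100011 = 4067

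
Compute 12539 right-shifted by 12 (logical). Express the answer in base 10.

12539 = 11000011111011
shift right by 12 → 00000000000011 = 3
(equivalently, floor(12539 / 4096))

3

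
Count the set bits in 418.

418 = 110100010
Count the 1s: 1 + 1 + 1 + 1 = 4

4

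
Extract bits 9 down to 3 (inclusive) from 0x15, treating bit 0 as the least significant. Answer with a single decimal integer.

v = 0000010101
Shift right by 3: 0000010
Mask low 7 bits: 0000010 = 2

2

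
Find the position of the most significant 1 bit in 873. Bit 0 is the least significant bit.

9

873 = 1101101001
The topmost 1 is at position 9 (since 2^9 = 512 ≤ 873 < 1024).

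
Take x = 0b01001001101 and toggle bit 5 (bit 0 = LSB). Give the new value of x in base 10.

x = 01001001101
bit 5 is currently 0; toggle it via x ^ (1 << 5) = x ^ 32
→ 01001101101 = 621

621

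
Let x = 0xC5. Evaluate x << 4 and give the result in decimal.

3152

0xC5 = 000011000101
shift left by 4 → 110001010000 = 3152
(equivalently, 197 × 2^4 = 197 × 16)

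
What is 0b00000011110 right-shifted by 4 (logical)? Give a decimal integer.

1

x = 11110
shift right by 4 → 00001 = 1
(equivalently, floor(30 / 16))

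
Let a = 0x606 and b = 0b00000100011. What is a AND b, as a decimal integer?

2

0x606 = 11000000110
b = 00000100011
AND → 00000000010 = 2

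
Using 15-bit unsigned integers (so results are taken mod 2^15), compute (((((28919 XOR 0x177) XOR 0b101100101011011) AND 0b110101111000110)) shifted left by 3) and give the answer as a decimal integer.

28919 = 111000011110111
0x177 = 000000101110111
→ XOR → 111000110000000 = 29056
0b101100101011011 = 101100101011011
→ XOR → 010100011011011 = 10459
0b110101111000110 = 110101111000110
→ AND → 010100011000010 = 10434
→ shifted left by 3 (mod 2^15) → 100011000010000 = 17936

17936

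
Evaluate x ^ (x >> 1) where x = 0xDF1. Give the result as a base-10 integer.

2825

x = 110111110001 = 3569
x>>1 = 011011111000
XOR  = 101100001001 = 2825
(x ^ (x >> 1) gives the standard binary-reflected Gray code of x.)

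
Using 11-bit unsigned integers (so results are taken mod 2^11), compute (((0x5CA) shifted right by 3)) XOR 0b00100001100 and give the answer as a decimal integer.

437

0x5CA = 10111001010
→ shifted right by 3 → 00010111001 = 185
0b00100001100 = 00100001100
→ XOR → 00110110101 = 437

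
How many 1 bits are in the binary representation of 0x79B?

0x79B = 11110011011
Count the 1s: 1 + 1 + 1 + 1 + 1 + 1 + 1 + 1 = 8

8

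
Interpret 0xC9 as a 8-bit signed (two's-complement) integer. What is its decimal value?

-55

pattern = 11001001 (MSB is 1 ⇒ negative)
Invert: 00110110, add 1 → 00110111 = 55, so the value is -55.
(Equivalently: 201 - 2^8 = 201 - 256 = -55.)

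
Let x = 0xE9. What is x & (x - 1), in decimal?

x = 11101001 = 233
x - 1 = 11101000
AND   = 11101000 = 232
(x & (x - 1) clears the lowest set bit of x.)

232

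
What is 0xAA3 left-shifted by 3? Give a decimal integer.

0xAA3 = 000101010100011
shift left by 3 → 101010100011000 = 21784
(equivalently, 2723 × 2^3 = 2723 × 8)

21784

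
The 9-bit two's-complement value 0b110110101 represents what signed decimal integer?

-75

pattern = 110110101 (MSB is 1 ⇒ negative)
Invert: 001001010, add 1 → 001001011 = 75, so the value is -75.
(Equivalently: 437 - 2^9 = 437 - 512 = -75.)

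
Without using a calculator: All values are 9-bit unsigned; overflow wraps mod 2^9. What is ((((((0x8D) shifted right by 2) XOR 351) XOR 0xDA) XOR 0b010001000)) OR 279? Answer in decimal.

319

0x8D = 010001101
→ shifted right by 2 → 000100011 = 35
351 = 101011111
→ XOR → 101111100 = 380
0xDA = 011011010
→ XOR → 110100110 = 422
0b010001000 = 010001000
→ XOR → 100101110 = 302
279 = 100010111
→ OR → 100111111 = 319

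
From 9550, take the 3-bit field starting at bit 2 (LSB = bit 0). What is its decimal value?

v = 10010101001110
Shift right by 2: 100101010011
Mask low 3 bits: 011 = 3

3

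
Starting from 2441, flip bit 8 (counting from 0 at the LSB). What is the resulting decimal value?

2185

x = 100110001001
bit 8 is currently 1; toggle it via x ^ (1 << 8) = x ^ 256
→ 100010001001 = 2185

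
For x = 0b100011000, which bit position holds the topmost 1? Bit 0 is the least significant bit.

0b100011000 = 100011000
The topmost 1 is at position 8 (since 2^8 = 256 ≤ 280 < 512).

8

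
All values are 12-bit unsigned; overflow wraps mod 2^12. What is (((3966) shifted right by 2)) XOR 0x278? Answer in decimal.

423

3966 = 111101111110
→ shifted right by 2 → 001111011111 = 991
0x278 = 001001111000
→ XOR → 000110100111 = 423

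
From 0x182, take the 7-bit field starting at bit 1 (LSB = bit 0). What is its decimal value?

65

v = 110000010
Shift right by 1: 11000001
Mask low 7 bits: 1000001 = 65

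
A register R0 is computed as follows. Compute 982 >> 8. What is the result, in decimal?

3

982 = 1111010110
shift right by 8 → 0000000011 = 3
(equivalently, floor(982 / 256))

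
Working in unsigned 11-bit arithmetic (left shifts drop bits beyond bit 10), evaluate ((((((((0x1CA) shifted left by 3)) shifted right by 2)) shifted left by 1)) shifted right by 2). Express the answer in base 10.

202

0x1CA = 00111001010
→ shifted left by 3 (mod 2^11) → 11001010000 = 1616
→ shifted right by 2 → 00110010100 = 404
→ shifted left by 1 (mod 2^11) → 01100101000 = 808
→ shifted right by 2 → 00011001010 = 202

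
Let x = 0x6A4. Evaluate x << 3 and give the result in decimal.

13600

0x6A4 = 00011010100100
shift left by 3 → 11010100100000 = 13600
(equivalently, 1700 × 2^3 = 1700 × 8)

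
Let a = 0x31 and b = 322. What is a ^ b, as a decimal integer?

371

0x31 = 000110001
322 = 101000010
XOR → 101110011 = 371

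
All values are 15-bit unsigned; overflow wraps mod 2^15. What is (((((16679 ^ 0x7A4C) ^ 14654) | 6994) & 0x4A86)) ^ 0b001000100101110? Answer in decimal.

16679 = 100000100100111
0x7A4C = 111101001001100
→ ^ → 011101101101011 = 15211
14654 = 011100100111110
→ ^ → 000001001010101 = 597
6994 = 001101101010010
→ | → 001101101010111 = 6999
0x4A86 = 100101010000110
→ & → 000101000000110 = 2566
0b001000100101110 = 001000100101110
→ ^ → 001101100101000 = 6952

6952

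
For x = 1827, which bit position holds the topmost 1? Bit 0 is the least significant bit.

1827 = 11100100011
The topmost 1 is at position 10 (since 2^10 = 1024 ≤ 1827 < 2048).

10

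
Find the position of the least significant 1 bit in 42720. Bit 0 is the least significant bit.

5

42720 = 1010011011100000
Trailing zeros: 5, so the lowest set bit is bit 5 (value 32).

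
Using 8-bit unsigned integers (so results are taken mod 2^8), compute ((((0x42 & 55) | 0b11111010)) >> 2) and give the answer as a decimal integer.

0x42 = 01000010
55 = 00110111
→ & → 00000010 = 2
0b11111010 = 11111010
→ | → 11111010 = 250
→ >> 2 → 00111110 = 62

62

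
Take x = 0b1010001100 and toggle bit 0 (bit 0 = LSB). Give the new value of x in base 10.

x = 1010001100
bit 0 is currently 0; toggle it via x ^ (1 << 0) = x ^ 1
→ 1010001101 = 653

653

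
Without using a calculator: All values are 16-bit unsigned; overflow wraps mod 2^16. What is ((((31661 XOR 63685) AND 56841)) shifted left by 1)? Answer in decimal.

31661 = 0111101110101101
63685 = 1111100011000101
→ XOR → 1000001101101000 = 33640
56841 = 1101111000001001
→ AND → 1000001000001000 = 33288
→ shifted left by 1 (mod 2^16) → 0000010000010000 = 1040

1040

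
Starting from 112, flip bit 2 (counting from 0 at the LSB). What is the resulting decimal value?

x = 01110000
bit 2 is currently 0; toggle it via x ^ (1 << 2) = x ^ 4
→ 01110100 = 116

116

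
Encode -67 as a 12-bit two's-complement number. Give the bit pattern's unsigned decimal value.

67 in 12 bits: 000001000011
Invert: 111110111100
Add 1:  111110111101 = 4029
(Check: 2^12 - 67 = 4096 - 67 = 4029.)

4029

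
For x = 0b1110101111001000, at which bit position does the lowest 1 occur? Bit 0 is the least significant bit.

0b1110101111001000 = 1110101111001000
Trailing zeros: 3, so the lowest set bit is bit 3 (value 8).

3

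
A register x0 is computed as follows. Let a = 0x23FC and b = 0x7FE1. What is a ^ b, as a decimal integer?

23581

0x23FC = 010001111111100
0x7FE1 = 111111111100001
XOR → 101110000011101 = 23581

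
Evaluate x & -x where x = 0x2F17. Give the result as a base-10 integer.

x = 10111100010111 = 12055
-x (two's complement) = …01000011101001
AND   = 00000000000001 = 1
(x & -x isolates the lowest set bit of x.)

1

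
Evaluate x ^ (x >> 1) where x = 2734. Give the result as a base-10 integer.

4089

x = 101010101110 = 2734
x>>1 = 010101010111
XOR  = 111111111001 = 4089
(x ^ (x >> 1) gives the standard binary-reflected Gray code of x.)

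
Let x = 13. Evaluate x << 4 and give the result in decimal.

13 = 00001101
shift left by 4 → 11010000 = 208
(equivalently, 13 × 2^4 = 13 × 16)

208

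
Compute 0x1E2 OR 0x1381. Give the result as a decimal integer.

5091

0x1E2 = 0000111100010
0x1381 = 1001110000001
 OR → 1001111100011 = 5091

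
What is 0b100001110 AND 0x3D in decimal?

12

a = 100001110
0x3D = 000111101
AND → 000001100 = 12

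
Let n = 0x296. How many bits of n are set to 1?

5

0x296 = 1010010110
Count the 1s: 1 + 1 + 1 + 1 + 1 = 5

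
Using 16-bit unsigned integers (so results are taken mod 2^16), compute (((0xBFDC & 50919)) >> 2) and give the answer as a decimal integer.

8625

0xBFDC = 1011111111011100
50919 = 1100011011100111
→ & → 1000011011000100 = 34500
→ >> 2 → 0010000110110001 = 8625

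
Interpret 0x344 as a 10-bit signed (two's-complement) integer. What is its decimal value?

pattern = 1101000100 (MSB is 1 ⇒ negative)
Invert: 0010111011, add 1 → 0010111100 = 188, so the value is -188.
(Equivalently: 836 - 2^10 = 836 - 1024 = -188.)

-188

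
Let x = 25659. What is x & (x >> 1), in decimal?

x = 110010000111011 = 25659
x>>1 = 011001000011101
AND  = 010000000011001 = 8217
(x & (x >> 1) has a 1 wherever x has two consecutive 1 bits.)

8217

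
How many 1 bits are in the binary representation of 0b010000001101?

n = 10000001101
Count the 1s: 1 + 1 + 1 + 1 = 4

4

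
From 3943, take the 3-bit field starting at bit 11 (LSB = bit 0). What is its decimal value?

1

v = 00111101100111
Shift right by 11: 001
Mask low 3 bits: 001 = 1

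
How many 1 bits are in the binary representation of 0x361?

5

0x361 = 1101100001
Count the 1s: 1 + 1 + 1 + 1 + 1 = 5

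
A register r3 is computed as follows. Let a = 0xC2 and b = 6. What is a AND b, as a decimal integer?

2

0xC2 = 11000010
6 = 00000110
AND → 00000010 = 2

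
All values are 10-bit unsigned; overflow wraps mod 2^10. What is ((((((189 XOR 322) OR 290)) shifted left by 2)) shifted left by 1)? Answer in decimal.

1016

189 = 0010111101
322 = 0101000010
→ XOR → 0111111111 = 511
290 = 0100100010
→ OR → 0111111111 = 511
→ shifted left by 2 (mod 2^10) → 1111111100 = 1020
→ shifted left by 1 (mod 2^10) → 1111111000 = 1016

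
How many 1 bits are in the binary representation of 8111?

8111 = 1111110101111
Count the 1s: 1 + 1 + 1 + 1 + 1 + 1 + 1 + 1 + 1 + 1 + 1 = 11

11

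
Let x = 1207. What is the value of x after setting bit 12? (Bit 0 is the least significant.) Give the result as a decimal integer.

5303

x = 0010010110111
bit 12 is currently 0; set it via x | (1 << 12) = x | 4096
→ 1010010110111 = 5303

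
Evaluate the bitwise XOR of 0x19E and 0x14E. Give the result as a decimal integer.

0x19E = 110011110
0x14E = 101001110
XOR → 011010000 = 208

208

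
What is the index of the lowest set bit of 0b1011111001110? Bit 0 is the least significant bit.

0b1011111001110 = 1011111001110
Trailing zeros: 1, so the lowest set bit is bit 1 (value 2).

1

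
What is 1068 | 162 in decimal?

1198

1068 = 10000101100
162 = 00010100010
 OR → 10010101110 = 1198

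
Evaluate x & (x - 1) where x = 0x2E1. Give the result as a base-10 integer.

736

x = 1011100001 = 737
x - 1 = 1011100000
AND   = 1011100000 = 736
(x & (x - 1) clears the lowest set bit of x.)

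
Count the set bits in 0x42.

0x42 = 1000010
Count the 1s: 1 + 1 = 2

2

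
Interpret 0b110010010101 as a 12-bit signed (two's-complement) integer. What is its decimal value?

-875

pattern = 110010010101 (MSB is 1 ⇒ negative)
Invert: 001101101010, add 1 → 001101101011 = 875, so the value is -875.
(Equivalently: 3221 - 2^12 = 3221 - 4096 = -875.)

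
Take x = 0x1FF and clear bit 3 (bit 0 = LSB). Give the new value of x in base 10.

x = 0111111111
bit 3 is currently 1; clear it via x & ~(1 << 3) = x & ~8
→ 0111110111 = 503

503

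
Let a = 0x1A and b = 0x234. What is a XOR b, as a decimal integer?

0x1A = 0000011010
0x234 = 1000110100
XOR → 1000101110 = 558

558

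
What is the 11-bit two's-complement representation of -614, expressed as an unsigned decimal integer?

1434

614 in 11 bits: 01001100110
Invert: 10110011001
Add 1:  10110011010 = 1434
(Check: 2^11 - 614 = 2048 - 614 = 1434.)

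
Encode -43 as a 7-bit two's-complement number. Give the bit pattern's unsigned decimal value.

85

43 in 7 bits: 0101011
Invert: 1010100
Add 1:  1010101 = 85
(Check: 2^7 - 43 = 128 - 43 = 85.)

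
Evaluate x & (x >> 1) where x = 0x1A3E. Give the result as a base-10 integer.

x = 1101000111110 = 6718
x>>1 = 0110100011111
AND  = 0100000011110 = 2078
(x & (x >> 1) has a 1 wherever x has two consecutive 1 bits.)

2078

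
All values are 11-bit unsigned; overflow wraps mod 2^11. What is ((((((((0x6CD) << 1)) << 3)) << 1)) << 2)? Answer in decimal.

0x6CD = 11011001101
→ << 1 (mod 2^11) → 10110011010 = 1434
→ << 3 (mod 2^11) → 10011010000 = 1232
→ << 1 (mod 2^11) → 00110100000 = 416
→ << 2 (mod 2^11) → 11010000000 = 1664

1664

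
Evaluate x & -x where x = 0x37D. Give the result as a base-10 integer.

1

x = 1101111101 = 893
-x (two's complement) = …0010000011
AND   = 0000000001 = 1
(x & -x isolates the lowest set bit of x.)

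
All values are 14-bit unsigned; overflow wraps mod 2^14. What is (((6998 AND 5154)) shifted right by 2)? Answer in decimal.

6998 = 01101101010110
5154 = 01010000100010
→ AND → 01000000000010 = 4098
→ shifted right by 2 → 00010000000000 = 1024

1024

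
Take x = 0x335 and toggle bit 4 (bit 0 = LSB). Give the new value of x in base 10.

805

x = 01100110101
bit 4 is currently 1; toggle it via x ^ (1 << 4) = x ^ 16
→ 01100100101 = 805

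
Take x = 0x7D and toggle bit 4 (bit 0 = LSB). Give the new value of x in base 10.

x = 001111101
bit 4 is currently 1; toggle it via x ^ (1 << 4) = x ^ 16
→ 001101101 = 109

109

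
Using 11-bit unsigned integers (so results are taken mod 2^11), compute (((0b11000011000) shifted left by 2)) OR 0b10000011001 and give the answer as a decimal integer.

1145

0b11000011000 = 11000011000
→ shifted left by 2 (mod 2^11) → 00001100000 = 96
0b10000011001 = 10000011001
→ OR → 10001111001 = 1145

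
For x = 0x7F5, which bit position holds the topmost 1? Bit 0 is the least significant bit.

10

0x7F5 = 11111110101
The topmost 1 is at position 10 (since 2^10 = 1024 ≤ 2037 < 2048).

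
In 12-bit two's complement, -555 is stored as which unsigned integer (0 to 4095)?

3541

555 in 12 bits: 001000101011
Invert: 110111010100
Add 1:  110111010101 = 3541
(Check: 2^12 - 555 = 4096 - 555 = 3541.)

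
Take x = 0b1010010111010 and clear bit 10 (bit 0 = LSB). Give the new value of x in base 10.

x = 1010010111010
bit 10 is currently 1; clear it via x & ~(1 << 10) = x & ~1024
→ 1000010111010 = 4282

4282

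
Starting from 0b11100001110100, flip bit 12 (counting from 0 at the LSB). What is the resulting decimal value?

x = 11100001110100
bit 12 is currently 1; toggle it via x ^ (1 << 12) = x ^ 4096
→ 10100001110100 = 10356

10356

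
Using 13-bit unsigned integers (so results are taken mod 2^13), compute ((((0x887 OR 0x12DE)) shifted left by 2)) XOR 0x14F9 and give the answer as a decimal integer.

8069

0x887 = 0100010000111
0x12DE = 1001011011110
→ OR → 1101011011111 = 6879
→ shifted left by 2 (mod 2^13) → 0101101111100 = 2940
0x14F9 = 1010011111001
→ XOR → 1111110000101 = 8069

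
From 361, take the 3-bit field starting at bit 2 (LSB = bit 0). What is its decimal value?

v = 101101001
Shift right by 2: 1011010
Mask low 3 bits: 010 = 2

2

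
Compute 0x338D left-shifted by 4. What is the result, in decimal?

0x338D = 000011001110001101
shift left by 4 → 110011100011010000 = 211152
(equivalently, 13197 × 2^4 = 13197 × 16)

211152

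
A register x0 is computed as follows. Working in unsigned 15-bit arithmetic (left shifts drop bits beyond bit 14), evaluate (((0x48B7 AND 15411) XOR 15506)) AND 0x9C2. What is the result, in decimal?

0x48B7 = 100100010110111
15411 = 011110000110011
→ AND → 000100000110011 = 2099
15506 = 011110010010010
→ XOR → 011010010100001 = 13473
0x9C2 = 000100111000010
→ AND → 000000010000000 = 128

128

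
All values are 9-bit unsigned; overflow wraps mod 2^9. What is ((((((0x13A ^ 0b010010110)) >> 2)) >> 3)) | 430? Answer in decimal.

431

0x13A = 100111010
0b010010110 = 010010110
→ ^ → 110101100 = 428
→ >> 2 → 001101011 = 107
→ >> 3 → 000001101 = 13
430 = 110101110
→ | → 110101111 = 431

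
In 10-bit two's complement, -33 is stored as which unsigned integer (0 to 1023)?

33 in 10 bits: 0000100001
Invert: 1111011110
Add 1:  1111011111 = 991
(Check: 2^10 - 33 = 1024 - 33 = 991.)

991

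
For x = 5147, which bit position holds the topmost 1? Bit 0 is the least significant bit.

5147 = 1010000011011
The topmost 1 is at position 12 (since 2^12 = 4096 ≤ 5147 < 8192).

12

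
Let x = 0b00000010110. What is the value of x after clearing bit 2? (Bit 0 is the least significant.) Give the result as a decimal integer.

18

x = 00000010110
bit 2 is currently 1; clear it via x & ~(1 << 2) = x & ~4
→ 00000010010 = 18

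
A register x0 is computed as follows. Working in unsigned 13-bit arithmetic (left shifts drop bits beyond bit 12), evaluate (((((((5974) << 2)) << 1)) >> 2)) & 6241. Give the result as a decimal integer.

32

5974 = 1011101010110
→ << 2 (mod 2^13) → 1110101011000 = 7512
→ << 1 (mod 2^13) → 1101010110000 = 6832
→ >> 2 → 0011010101100 = 1708
6241 = 1100001100001
→ & → 0000000100000 = 32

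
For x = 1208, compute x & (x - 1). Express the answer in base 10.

x = 10010111000 = 1208
x - 1 = 10010110111
AND   = 10010110000 = 1200
(x & (x - 1) clears the lowest set bit of x.)

1200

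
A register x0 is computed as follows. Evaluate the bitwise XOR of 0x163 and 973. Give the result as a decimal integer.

686

0x163 = 0101100011
973 = 1111001101
XOR → 1010101110 = 686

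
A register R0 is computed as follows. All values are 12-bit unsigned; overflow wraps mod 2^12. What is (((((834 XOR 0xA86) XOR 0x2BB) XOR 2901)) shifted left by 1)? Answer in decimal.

834 = 001101000010
0xA86 = 101010000110
→ XOR → 100111000100 = 2500
0x2BB = 001010111011
→ XOR → 101101111111 = 2943
2901 = 101101010101
→ XOR → 000000101010 = 42
→ shifted left by 1 (mod 2^12) → 000001010100 = 84

84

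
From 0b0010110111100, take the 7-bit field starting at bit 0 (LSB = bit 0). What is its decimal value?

v = 0010110111100
Shift right by 0: 0010110111100
Mask low 7 bits: 0111100 = 60

60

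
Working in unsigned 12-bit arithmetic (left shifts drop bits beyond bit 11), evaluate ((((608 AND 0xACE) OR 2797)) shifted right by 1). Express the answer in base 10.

608 = 001001100000
0xACE = 101011001110
→ AND → 001001000000 = 576
2797 = 101011101101
→ OR → 101011101101 = 2797
→ shifted right by 1 → 010101110110 = 1398

1398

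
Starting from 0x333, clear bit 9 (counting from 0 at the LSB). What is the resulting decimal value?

x = 001100110011
bit 9 is currently 1; clear it via x & ~(1 << 9) = x & ~512
→ 000100110011 = 307

307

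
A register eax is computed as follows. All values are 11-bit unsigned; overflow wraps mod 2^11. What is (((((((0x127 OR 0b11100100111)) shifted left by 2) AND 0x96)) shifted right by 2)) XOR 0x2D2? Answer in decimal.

759

0x127 = 00100100111
0b11100100111 = 11100100111
→ OR → 11100100111 = 1831
→ shifted left by 2 (mod 2^11) → 10010011100 = 1180
0x96 = 00010010110
→ AND → 00010010100 = 148
→ shifted right by 2 → 00000100101 = 37
0x2D2 = 01011010010
→ XOR → 01011110111 = 759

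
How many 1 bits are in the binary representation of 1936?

5

1936 = 11110010000
Count the 1s: 1 + 1 + 1 + 1 + 1 = 5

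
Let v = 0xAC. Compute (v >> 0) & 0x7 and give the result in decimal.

4

v = 10101100
Shift right by 0: 10101100
Mask low 3 bits: 100 = 4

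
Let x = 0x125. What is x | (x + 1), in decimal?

x = 100100101 = 293
x + 1 = 100100110
OR    = 100100111 = 295
(x | (x + 1) sets the lowest cleared bit.)

295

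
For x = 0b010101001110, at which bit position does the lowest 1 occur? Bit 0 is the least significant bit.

1

0b010101001110 = 10101001110
Trailing zeros: 1, so the lowest set bit is bit 1 (value 2).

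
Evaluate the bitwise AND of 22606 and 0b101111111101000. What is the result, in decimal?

22606 = 101100001001110
b = 101111111101000
AND → 101100001001000 = 22600

22600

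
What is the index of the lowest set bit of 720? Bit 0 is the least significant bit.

4

720 = 1011010000
Trailing zeros: 4, so the lowest set bit is bit 4 (value 16).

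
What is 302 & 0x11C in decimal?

302 = 100101110
0x11C = 100011100
AND → 100001100 = 268

268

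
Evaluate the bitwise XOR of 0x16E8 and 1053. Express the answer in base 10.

4853

0x16E8 = 1011011101000
1053 = 0010000011101
XOR → 1001011110101 = 4853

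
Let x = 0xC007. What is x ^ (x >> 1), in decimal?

x = 1100000000000111 = 49159
x>>1 = 0110000000000011
XOR  = 1010000000000100 = 40964
(x ^ (x >> 1) gives the standard binary-reflected Gray code of x.)

40964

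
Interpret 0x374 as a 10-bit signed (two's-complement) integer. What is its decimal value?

-140

pattern = 1101110100 (MSB is 1 ⇒ negative)
Invert: 0010001011, add 1 → 0010001100 = 140, so the value is -140.
(Equivalently: 884 - 2^10 = 884 - 1024 = -140.)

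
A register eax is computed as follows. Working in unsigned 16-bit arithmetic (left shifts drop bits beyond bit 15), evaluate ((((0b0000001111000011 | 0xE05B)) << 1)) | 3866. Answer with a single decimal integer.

53182

0b0000001111000011 = 0000001111000011
0xE05B = 1110000001011011
→ | → 1110001111011011 = 58331
→ << 1 (mod 2^16) → 1100011110110110 = 51126
3866 = 0000111100011010
→ | → 1100111110111110 = 53182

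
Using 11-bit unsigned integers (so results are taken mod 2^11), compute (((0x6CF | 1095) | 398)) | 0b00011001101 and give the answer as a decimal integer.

1999

0x6CF = 11011001111
1095 = 10001000111
→ | → 11011001111 = 1743
398 = 00110001110
→ | → 11111001111 = 1999
0b00011001101 = 00011001101
→ | → 11111001111 = 1999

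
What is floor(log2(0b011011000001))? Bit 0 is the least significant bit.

10

0b011011000001 = 11011000001
The topmost 1 is at position 10 (since 2^10 = 1024 ≤ 1729 < 2048).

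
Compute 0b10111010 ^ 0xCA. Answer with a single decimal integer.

112

a = 10111010
0xCA = 11001010
XOR → 01110000 = 112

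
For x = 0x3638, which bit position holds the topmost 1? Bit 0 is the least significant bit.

0x3638 = 11011000111000
The topmost 1 is at position 13 (since 2^13 = 8192 ≤ 13880 < 16384).

13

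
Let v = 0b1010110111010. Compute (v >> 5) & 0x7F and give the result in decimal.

v = 1010110111010
Shift right by 5: 10101101
Mask low 7 bits: 0101101 = 45

45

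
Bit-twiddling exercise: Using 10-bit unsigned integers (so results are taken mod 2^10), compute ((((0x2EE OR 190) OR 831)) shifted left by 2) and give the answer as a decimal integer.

1020

0x2EE = 1011101110
190 = 0010111110
→ OR → 1011111110 = 766
831 = 1100111111
→ OR → 1111111111 = 1023
→ shifted left by 2 (mod 2^10) → 1111111100 = 1020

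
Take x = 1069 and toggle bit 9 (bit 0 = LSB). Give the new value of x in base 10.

x = 010000101101
bit 9 is currently 0; toggle it via x ^ (1 << 9) = x ^ 512
→ 011000101101 = 1581

1581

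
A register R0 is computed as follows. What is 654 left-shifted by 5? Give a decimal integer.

654 = 000001010001110
shift left by 5 → 101000111000000 = 20928
(equivalently, 654 × 2^5 = 654 × 32)

20928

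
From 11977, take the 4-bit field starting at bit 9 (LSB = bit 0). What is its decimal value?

7

v = 010111011001001
Shift right by 9: 010111
Mask low 4 bits: 0111 = 7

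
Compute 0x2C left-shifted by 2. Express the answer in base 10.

0x2C = 00101100
shift left by 2 → 10110000 = 176
(equivalently, 44 × 2^2 = 44 × 4)

176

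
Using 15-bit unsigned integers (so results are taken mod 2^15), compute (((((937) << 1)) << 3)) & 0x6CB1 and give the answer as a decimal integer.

937 = 000001110101001
→ << 1 (mod 2^15) → 000011101010010 = 1874
→ << 3 (mod 2^15) → 011101010010000 = 14992
0x6CB1 = 110110010110001
→ & → 010100010010000 = 10384

10384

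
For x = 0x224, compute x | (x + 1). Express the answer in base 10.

549

x = 1000100100 = 548
x + 1 = 1000100101
OR    = 1000100101 = 549
(x | (x + 1) sets the lowest cleared bit.)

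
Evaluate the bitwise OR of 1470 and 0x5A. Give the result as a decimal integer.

1470 = 10110111110
0x5A = 00001011010
 OR → 10111111110 = 1534

1534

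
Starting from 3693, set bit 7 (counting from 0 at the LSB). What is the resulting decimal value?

x = 0111001101101
bit 7 is currently 0; set it via x | (1 << 7) = x | 128
→ 0111011101101 = 3821

3821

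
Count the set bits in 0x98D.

0x98D = 100110001101
Count the 1s: 1 + 1 + 1 + 1 + 1 + 1 = 6

6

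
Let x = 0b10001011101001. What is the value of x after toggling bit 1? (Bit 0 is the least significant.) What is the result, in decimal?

x = 10001011101001
bit 1 is currently 0; toggle it via x ^ (1 << 1) = x ^ 2
→ 10001011101011 = 8939

8939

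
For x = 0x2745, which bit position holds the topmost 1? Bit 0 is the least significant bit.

0x2745 = 10011101000101
The topmost 1 is at position 13 (since 2^13 = 8192 ≤ 10053 < 16384).

13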